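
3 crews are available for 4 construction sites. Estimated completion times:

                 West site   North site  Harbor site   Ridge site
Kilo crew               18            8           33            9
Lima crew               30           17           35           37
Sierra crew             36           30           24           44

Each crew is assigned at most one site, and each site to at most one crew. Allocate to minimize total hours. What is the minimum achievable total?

Minimum total: 50 hours

Optimal: Kilo crew→Ridge site (9 hours), Lima crew→North site (17 hours), Sierra crew→Harbor site (24 hours) — total 9+17+24 = 50 hours.
Column-greedy (each site in turn goes to its cheapest remaining crew) gives 59 hours, worse by 9.
Next-best assignment: Kilo crew→West site, Lima crew→North site, Sierra crew→Harbor site = 59 hours.
Swapping Lima crew↔Kilo crew (Lima crew→Ridge site 37 hours, Kilo crew→North site 8 hours) adds 19.
Every other assignment is strictly worse.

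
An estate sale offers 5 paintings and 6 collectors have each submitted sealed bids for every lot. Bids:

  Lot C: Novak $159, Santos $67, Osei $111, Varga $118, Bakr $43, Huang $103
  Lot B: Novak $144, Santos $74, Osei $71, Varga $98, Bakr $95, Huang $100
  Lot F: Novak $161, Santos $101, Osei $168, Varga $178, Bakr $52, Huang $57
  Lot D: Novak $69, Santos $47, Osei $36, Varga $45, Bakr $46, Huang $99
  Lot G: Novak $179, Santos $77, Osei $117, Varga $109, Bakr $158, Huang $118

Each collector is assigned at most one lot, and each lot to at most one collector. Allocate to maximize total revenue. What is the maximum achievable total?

Optimal: Osei→Lot C ($111), Novak→Lot B ($144), Varga→Lot F ($178), Huang→Lot D ($99), Bakr→Lot G ($158) — total 111+144+178+99+158 = $690.
Max-entry greedy (repeatedly take the single best remaining cell) gives $615, worse by 75.

Maximum total: $690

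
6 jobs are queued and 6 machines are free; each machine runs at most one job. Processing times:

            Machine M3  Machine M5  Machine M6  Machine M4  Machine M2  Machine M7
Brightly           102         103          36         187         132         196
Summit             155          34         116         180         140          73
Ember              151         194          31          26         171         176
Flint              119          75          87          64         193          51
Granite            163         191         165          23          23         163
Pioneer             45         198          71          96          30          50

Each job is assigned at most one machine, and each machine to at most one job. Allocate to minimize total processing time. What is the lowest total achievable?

This is the linear assignment problem.
Optimal: Brightly→Machine M6 (36 min), Summit→Machine M5 (34 min), Ember→Machine M4 (26 min), Flint→Machine M7 (51 min), Granite→Machine M2 (23 min), Pioneer→Machine M3 (45 min) — total 36+34+26+51+23+45 = 215 min.
Column-greedy (each machine in turn goes to its cheapest remaining job) gives 316 min, worse by 101.
Checked against all permutations: 215 min is optimal.

Min total: 215 min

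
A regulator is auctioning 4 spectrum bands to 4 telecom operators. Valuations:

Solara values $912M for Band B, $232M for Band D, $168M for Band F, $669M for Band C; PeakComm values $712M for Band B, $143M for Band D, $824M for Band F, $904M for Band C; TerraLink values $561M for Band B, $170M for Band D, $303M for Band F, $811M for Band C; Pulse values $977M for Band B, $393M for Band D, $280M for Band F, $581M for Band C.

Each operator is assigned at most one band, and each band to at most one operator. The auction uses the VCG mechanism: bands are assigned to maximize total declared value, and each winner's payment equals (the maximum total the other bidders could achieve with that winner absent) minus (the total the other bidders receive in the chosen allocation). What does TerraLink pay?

Efficient allocation: Solara→Band B ($912M), PeakComm→Band F ($824M), TerraLink→Band C ($811M), Pulse→Band D ($393M); total welfare W = $2940M.
TerraLink receives Band C at value $811M, so the others get W − 811 = $2129M.
Without TerraLink: best allocation of the remaining 3 bidders over all 4 bands is Solara→Band C ($669M), PeakComm→Band F ($824M), Pulse→Band B ($977M), total $2470M.
VCG payment = (others' best without TerraLink) − (others' welfare with TerraLink) = 2470 − 2129 = $341M.

TerraLink pays $341M.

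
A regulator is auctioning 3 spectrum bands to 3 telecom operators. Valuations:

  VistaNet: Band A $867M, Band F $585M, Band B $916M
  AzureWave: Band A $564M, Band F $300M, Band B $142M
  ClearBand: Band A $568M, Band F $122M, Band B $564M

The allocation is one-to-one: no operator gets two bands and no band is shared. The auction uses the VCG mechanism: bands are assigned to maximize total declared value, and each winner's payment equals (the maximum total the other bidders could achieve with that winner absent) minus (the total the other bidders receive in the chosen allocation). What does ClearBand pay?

Efficient allocation: VistaNet→Band B ($916M), AzureWave→Band F ($300M), ClearBand→Band A ($568M); total welfare W = $1784M.
ClearBand receives Band A at value $568M, so the others get W − 568 = $1216M.
Without ClearBand: best allocation of the remaining 2 bidders over all 3 bands is VistaNet→Band B ($916M), AzureWave→Band A ($564M), total $1480M.
VCG payment = (others' best without ClearBand) − (others' welfare with ClearBand) = 1480 − 1216 = $264M.

ClearBand pays $264M.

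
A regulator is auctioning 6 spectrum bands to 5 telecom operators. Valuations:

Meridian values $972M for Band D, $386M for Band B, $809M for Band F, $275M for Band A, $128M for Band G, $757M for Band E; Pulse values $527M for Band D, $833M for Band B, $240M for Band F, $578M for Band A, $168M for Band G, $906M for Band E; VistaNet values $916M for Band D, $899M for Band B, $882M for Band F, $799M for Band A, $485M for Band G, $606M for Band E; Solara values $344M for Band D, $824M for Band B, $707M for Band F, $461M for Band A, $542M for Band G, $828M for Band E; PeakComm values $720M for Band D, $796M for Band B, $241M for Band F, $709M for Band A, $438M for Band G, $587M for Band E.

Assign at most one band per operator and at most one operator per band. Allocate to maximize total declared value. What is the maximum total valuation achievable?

Optimal: Meridian→Band D ($972M), Pulse→Band E ($906M), VistaNet→Band F ($882M), Solara→Band B ($824M), PeakComm→Band A ($709M) — total 972+906+882+824+709 = $4293M.
Max-entry greedy (repeatedly take the single best remaining cell) gives $4193M, worse by 100.
Swapping Pulse↔PeakComm (Pulse→Band A $578M, PeakComm→Band E $587M) loses 450.
Every other assignment is strictly worse.

Max total: $4293M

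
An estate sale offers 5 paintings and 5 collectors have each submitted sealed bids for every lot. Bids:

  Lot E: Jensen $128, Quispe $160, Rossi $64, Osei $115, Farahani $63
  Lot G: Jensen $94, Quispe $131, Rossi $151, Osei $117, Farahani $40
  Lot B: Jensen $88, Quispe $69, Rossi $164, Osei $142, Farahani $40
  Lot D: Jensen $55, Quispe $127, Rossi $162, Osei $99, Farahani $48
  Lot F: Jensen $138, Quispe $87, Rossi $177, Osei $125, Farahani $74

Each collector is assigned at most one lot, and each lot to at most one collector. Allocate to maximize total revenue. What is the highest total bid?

Optimal: Jensen→Lot F ($138), Quispe→Lot E ($160), Rossi→Lot D ($162), Osei→Lot B ($142), Farahani→Lot G ($40) — total 138+160+162+142+40 = $642.
Row-greedy (each collector in turn takes its best remaining lot) gives $627, worse by 15.
Swapping Osei↔Farahani (Osei→Lot G $117, Farahani→Lot B $40) loses 25.

Maximum total: $642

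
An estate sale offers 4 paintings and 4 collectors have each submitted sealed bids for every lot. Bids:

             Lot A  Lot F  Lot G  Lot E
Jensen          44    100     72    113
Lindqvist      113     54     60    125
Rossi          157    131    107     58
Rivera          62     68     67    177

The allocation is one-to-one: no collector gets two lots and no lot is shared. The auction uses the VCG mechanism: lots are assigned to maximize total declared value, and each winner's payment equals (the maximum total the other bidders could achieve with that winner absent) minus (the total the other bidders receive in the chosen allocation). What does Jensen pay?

Jensen pays $24.

Efficient allocation: Jensen→Lot F ($100), Lindqvist→Lot A ($113), Rossi→Lot G ($107), Rivera→Lot E ($177); total welfare W = $497.
Jensen receives Lot F at value $100, so the others get W − 100 = $397.
Without Jensen: best allocation of the remaining 3 bidders over all 4 lots is Lindqvist→Lot A ($113), Rossi→Lot F ($131), Rivera→Lot E ($177), total $421.
VCG payment = (others' best without Jensen) − (others' welfare with Jensen) = 421 − 397 = $24.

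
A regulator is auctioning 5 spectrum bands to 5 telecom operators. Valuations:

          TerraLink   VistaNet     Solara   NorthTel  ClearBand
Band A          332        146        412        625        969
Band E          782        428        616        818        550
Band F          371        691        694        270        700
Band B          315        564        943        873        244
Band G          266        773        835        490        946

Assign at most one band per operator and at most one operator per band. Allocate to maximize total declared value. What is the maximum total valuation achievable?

Optimal: TerraLink→Band E ($782M), VistaNet→Band F ($691M), Solara→Band G ($835M), NorthTel→Band B ($873M), ClearBand→Band A ($969M) — total 782+691+835+873+969 = $4150M.
Max-entry greedy (repeatedly take the single best remaining cell) gives $3874M, worse by 276.
Swapping TerraLink↔VistaNet (TerraLink→Band F $371M, VistaNet→Band E $428M) loses 674.
No other one-to-one assignment exceeds $4150M.

Max total: $4150M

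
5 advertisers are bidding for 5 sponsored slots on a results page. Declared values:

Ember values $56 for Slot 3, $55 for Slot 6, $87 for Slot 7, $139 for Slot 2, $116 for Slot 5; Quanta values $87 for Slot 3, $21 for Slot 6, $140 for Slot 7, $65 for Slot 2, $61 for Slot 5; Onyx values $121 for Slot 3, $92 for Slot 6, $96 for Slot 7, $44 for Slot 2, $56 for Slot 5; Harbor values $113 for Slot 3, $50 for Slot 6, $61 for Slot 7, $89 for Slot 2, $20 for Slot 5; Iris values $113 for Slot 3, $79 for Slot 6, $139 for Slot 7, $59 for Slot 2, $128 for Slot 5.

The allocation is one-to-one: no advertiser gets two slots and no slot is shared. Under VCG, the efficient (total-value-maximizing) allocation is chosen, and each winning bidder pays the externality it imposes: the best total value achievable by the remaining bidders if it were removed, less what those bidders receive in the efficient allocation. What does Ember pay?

Ember pays $5.

Efficient allocation: Ember→Slot 2 ($139), Quanta→Slot 7 ($140), Onyx→Slot 6 ($92), Harbor→Slot 3 ($113), Iris→Slot 5 ($128); total welfare W = $612.
Ember receives Slot 2 at value $139, so the others get W − 139 = $473.
Without Ember: best allocation of the remaining 4 bidders over all 5 slots is Quanta→Slot 7 ($140), Onyx→Slot 3 ($121), Harbor→Slot 2 ($89), Iris→Slot 5 ($128), total $478.
VCG payment = (others' best without Ember) − (others' welfare with Ember) = 478 − 473 = $5.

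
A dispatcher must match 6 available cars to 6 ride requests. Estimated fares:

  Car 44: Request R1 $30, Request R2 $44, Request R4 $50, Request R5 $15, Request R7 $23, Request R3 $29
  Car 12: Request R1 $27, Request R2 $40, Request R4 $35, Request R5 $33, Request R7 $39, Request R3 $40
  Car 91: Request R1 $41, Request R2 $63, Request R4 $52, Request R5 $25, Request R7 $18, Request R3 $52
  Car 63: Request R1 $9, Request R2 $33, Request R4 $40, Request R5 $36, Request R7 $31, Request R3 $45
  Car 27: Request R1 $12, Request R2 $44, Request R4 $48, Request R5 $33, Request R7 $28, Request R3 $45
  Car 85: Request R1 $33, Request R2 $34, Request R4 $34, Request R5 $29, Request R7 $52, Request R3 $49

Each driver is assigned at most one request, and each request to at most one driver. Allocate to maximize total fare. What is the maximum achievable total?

This is the linear assignment problem.
Optimal: Car 44→Request R4 ($50), Car 12→Request R1 ($27), Car 91→Request R2 ($63), Car 63→Request R5 ($36), Car 27→Request R3 ($45), Car 85→Request R7 ($52) — total 50+27+63+36+45+52 = $273.
Max-entry greedy (repeatedly take the single best remaining cell) gives $255, worse by 18.
Next-best assignment: Car 44→Request R1, Car 12→Request R5, Car 91→Request R2, Car 63→Request R3, Car 27→Request R4, Car 85→Request R7 = $271.
Swapping Car 91↔Car 63 (Car 91→Request R5 $25, Car 63→Request R2 $33) loses 41.

Maximum total: $273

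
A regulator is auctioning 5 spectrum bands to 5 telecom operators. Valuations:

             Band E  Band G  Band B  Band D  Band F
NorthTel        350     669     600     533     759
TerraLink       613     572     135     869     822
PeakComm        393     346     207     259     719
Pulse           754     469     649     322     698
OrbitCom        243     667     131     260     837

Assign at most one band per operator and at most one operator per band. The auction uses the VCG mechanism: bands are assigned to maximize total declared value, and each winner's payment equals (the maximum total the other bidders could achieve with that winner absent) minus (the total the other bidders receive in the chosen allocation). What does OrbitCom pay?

OrbitCom pays $69M.

Efficient allocation: NorthTel→Band B ($600M), TerraLink→Band D ($869M), PeakComm→Band F ($719M), Pulse→Band E ($754M), OrbitCom→Band G ($667M); total welfare W = $3609M.
OrbitCom receives Band G at value $667M, so the others get W − 667 = $2942M.
Without OrbitCom: best allocation of the remaining 4 bidders over all 5 bands is NorthTel→Band G ($669M), TerraLink→Band D ($869M), PeakComm→Band F ($719M), Pulse→Band E ($754M), total $3011M.
VCG payment = (others' best without OrbitCom) − (others' welfare with OrbitCom) = 3011 − 2942 = $69M.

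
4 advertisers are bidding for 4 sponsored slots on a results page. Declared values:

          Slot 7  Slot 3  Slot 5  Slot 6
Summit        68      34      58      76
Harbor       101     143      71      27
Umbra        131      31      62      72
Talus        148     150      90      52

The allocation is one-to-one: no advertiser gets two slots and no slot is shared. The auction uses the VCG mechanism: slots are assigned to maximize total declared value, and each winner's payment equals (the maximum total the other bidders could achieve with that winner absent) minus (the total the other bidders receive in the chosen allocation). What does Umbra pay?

Umbra pays $58.

Efficient allocation: Summit→Slot 6 ($76), Harbor→Slot 3 ($143), Umbra→Slot 7 ($131), Talus→Slot 5 ($90); total welfare W = $440.
Umbra receives Slot 7 at value $131, so the others get W − 131 = $309.
Without Umbra: best allocation of the remaining 3 bidders over all 4 slots is Summit→Slot 6 ($76), Harbor→Slot 3 ($143), Talus→Slot 7 ($148), total $367.
VCG payment = (others' best without Umbra) − (others' welfare with Umbra) = 367 − 309 = $58.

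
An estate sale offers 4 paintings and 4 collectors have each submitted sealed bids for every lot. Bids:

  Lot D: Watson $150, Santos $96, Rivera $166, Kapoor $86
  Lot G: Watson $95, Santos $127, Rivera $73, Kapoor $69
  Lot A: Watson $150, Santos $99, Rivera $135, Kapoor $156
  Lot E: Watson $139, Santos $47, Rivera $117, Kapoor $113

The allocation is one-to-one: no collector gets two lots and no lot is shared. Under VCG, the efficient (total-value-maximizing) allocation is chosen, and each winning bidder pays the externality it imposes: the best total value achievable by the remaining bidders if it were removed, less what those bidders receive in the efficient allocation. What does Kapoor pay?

Efficient allocation: Watson→Lot E ($139), Santos→Lot G ($127), Rivera→Lot D ($166), Kapoor→Lot A ($156); total welfare W = $588.
Kapoor receives Lot A at value $156, so the others get W − 156 = $432.
Without Kapoor: best allocation of the remaining 3 bidders over all 4 lots is Watson→Lot A ($150), Santos→Lot G ($127), Rivera→Lot D ($166), total $443.
VCG payment = (others' best without Kapoor) − (others' welfare with Kapoor) = 443 − 432 = $11.

Kapoor pays $11.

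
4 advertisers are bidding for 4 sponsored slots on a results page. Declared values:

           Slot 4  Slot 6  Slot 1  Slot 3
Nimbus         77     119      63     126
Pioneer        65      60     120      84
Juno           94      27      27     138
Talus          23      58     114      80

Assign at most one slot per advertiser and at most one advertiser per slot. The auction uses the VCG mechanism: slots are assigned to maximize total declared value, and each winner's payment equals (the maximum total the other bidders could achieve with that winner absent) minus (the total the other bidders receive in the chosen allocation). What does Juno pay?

Juno pays $21.

Efficient allocation: Nimbus→Slot 6 ($119), Pioneer→Slot 4 ($65), Juno→Slot 3 ($138), Talus→Slot 1 ($114); total welfare W = $436.
Juno receives Slot 3 at value $138, so the others get W − 138 = $298.
Without Juno: best allocation of the remaining 3 bidders over all 4 slots is Nimbus→Slot 6 ($119), Pioneer→Slot 1 ($120), Talus→Slot 3 ($80), total $319.
VCG payment = (others' best without Juno) − (others' welfare with Juno) = 319 − 298 = $21.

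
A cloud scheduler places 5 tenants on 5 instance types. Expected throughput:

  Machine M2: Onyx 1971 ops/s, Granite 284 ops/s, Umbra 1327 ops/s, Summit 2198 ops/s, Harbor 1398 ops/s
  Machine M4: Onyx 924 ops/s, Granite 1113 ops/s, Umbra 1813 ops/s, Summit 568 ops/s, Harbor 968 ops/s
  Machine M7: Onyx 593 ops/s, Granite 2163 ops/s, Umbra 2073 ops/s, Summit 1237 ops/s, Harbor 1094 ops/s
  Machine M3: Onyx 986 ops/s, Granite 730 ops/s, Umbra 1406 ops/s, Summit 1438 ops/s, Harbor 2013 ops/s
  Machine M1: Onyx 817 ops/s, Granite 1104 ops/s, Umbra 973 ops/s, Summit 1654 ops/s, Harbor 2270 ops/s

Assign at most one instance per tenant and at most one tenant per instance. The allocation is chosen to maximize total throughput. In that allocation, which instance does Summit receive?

Summit receives Machine M3.

Optimal: Onyx→Machine M2 (1971 ops/s), Granite→Machine M7 (2163 ops/s), Umbra→Machine M4 (1813 ops/s), Summit→Machine M3 (1438 ops/s), Harbor→Machine M1 (2270 ops/s) — total 1971+2163+1813+1438+2270 = 9655 ops/s.
Max-entry greedy (repeatedly take the single best remaining cell) gives 9430 ops/s, worse by 225.
Checked against all permutations: 9655 ops/s is optimal.
Summit's own top instance is Machine M2 (2198 ops/s), but forcing Summit→Machine M2 and reassigning the rest optimally gives only 9430 ops/s — worse by 225.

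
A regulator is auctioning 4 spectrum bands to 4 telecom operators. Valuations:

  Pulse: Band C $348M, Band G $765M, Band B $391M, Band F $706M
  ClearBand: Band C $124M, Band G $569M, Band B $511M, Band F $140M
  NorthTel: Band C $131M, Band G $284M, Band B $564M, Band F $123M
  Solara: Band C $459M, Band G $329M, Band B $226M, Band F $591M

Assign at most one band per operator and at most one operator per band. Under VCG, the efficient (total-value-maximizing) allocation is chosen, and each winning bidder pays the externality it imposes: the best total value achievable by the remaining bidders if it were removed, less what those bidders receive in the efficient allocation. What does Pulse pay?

Pulse pays $132M.

Efficient allocation: Pulse→Band F ($706M), ClearBand→Band G ($569M), NorthTel→Band B ($564M), Solara→Band C ($459M); total welfare W = $2298M.
Pulse receives Band F at value $706M, so the others get W − 706 = $1592M.
Without Pulse: best allocation of the remaining 3 bidders over all 4 bands is ClearBand→Band G ($569M), NorthTel→Band B ($564M), Solara→Band F ($591M), total $1724M.
VCG payment = (others' best without Pulse) − (others' welfare with Pulse) = 1724 − 1592 = $132M.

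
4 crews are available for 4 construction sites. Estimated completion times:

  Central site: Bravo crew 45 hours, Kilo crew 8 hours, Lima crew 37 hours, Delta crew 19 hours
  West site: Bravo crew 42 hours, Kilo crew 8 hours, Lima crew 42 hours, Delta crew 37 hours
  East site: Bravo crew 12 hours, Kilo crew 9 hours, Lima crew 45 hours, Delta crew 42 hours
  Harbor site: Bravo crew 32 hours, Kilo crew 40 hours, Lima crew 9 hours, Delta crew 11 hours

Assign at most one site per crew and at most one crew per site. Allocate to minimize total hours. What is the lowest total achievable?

This is the linear assignment problem.
Optimal: Bravo crew→East site (12 hours), Kilo crew→West site (8 hours), Lima crew→Harbor site (9 hours), Delta crew→Central site (19 hours) — total 12+8+9+19 = 48 hours.
Min-entry greedy (repeatedly take the single cheapest remaining cell) gives 66 hours, worse by 18.

Min total: 48 hours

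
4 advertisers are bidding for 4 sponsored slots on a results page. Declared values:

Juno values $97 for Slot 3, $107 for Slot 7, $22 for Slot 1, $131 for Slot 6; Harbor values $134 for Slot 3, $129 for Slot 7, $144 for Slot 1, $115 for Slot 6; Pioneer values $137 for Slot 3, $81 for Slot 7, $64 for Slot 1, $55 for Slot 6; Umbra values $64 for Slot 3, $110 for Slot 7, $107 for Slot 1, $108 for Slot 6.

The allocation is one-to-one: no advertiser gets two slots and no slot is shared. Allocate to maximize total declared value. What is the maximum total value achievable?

This is the linear assignment problem.
Optimal: Juno→Slot 6 ($131), Harbor→Slot 1 ($144), Pioneer→Slot 3 ($137), Umbra→Slot 7 ($110) — total 131+144+137+110 = $522.
Column-greedy (each slot in turn goes to its best remaining advertiser) gives $504, worse by 18.
Next-best assignment: Juno→Slot 6, Harbor→Slot 7, Pioneer→Slot 3, Umbra→Slot 1 = $504.

Max total: $522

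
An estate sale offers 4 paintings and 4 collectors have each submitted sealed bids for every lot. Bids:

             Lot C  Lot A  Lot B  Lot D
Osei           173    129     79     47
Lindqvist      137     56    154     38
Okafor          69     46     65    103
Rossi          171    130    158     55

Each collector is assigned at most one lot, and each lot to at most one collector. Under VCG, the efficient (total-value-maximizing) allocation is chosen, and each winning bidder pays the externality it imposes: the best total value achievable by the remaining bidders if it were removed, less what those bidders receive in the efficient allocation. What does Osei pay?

Osei pays $41.

Efficient allocation: Osei→Lot C ($173), Lindqvist→Lot B ($154), Okafor→Lot D ($103), Rossi→Lot A ($130); total welfare W = $560.
Osei receives Lot C at value $173, so the others get W − 173 = $387.
Without Osei: best allocation of the remaining 3 bidders over all 4 lots is Lindqvist→Lot B ($154), Okafor→Lot D ($103), Rossi→Lot C ($171), total $428.
VCG payment = (others' best without Osei) − (others' welfare with Osei) = 428 − 387 = $41.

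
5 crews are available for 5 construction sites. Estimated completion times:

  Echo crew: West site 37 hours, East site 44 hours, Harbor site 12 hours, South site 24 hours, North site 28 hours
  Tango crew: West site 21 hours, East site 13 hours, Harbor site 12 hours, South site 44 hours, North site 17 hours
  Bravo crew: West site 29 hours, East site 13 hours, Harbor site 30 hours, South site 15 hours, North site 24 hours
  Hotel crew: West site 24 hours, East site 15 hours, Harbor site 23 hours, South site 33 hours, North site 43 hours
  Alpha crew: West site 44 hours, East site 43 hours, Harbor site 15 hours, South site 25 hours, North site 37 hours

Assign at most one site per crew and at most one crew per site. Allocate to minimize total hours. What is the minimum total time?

Optimal: Echo crew→Harbor site (12 hours), Tango crew→North site (17 hours), Bravo crew→East site (13 hours), Hotel crew→West site (24 hours), Alpha crew→South site (25 hours) — total 12+17+13+24+25 = 91 hours.
Column-greedy (each site in turn goes to its cheapest remaining crew) gives 114 hours, worse by 23.

Min total: 91 hours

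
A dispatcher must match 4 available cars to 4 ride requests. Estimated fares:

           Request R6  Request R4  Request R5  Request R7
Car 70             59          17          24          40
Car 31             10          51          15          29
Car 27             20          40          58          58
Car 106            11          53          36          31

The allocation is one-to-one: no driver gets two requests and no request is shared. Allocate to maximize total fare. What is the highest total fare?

Max total: $204

Optimal: Car 70→Request R6 ($59), Car 31→Request R4 ($51), Car 27→Request R7 ($58), Car 106→Request R5 ($36) — total 59+51+58+36 = $204.
Max-entry greedy (repeatedly take the single best remaining cell) gives $199, worse by 5.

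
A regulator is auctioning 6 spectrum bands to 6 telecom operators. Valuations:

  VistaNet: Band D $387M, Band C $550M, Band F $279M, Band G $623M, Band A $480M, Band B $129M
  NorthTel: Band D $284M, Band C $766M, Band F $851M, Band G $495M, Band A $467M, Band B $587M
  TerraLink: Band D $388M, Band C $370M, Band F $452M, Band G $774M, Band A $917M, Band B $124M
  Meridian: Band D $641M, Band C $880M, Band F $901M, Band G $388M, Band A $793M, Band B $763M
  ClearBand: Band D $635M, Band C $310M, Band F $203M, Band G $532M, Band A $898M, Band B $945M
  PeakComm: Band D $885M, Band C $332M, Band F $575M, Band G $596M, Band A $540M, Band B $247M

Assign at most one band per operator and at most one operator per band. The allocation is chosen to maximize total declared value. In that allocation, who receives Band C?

Optimal: VistaNet→Band G ($623M), NorthTel→Band F ($851M), TerraLink→Band A ($917M), Meridian→Band C ($880M), ClearBand→Band B ($945M), PeakComm→Band D ($885M) — total 623+851+917+880+945+885 = $5101M.
Checked against all permutations: $5101M is optimal.
Meridian's own top band is Band F ($901M), but forcing Meridian→Band F and reassigning the rest optimally gives only $5037M — worse by 64.

Meridian receives Band C.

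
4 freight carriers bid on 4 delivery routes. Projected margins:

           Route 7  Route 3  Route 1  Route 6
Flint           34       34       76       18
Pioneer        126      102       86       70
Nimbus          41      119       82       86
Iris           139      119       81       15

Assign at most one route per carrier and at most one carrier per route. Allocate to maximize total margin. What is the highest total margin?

Maximum total: $407k

Optimal: Flint→Route 1 ($76k), Pioneer→Route 7 ($126k), Nimbus→Route 6 ($86k), Iris→Route 3 ($119k) — total 76+126+86+119 = $407k.
Row-greedy (each carrier in turn takes its best remaining route) gives $336k, worse by 71.
Next-best assignment: Flint→Route 1, Pioneer→Route 6, Nimbus→Route 3, Iris→Route 7 = $404k.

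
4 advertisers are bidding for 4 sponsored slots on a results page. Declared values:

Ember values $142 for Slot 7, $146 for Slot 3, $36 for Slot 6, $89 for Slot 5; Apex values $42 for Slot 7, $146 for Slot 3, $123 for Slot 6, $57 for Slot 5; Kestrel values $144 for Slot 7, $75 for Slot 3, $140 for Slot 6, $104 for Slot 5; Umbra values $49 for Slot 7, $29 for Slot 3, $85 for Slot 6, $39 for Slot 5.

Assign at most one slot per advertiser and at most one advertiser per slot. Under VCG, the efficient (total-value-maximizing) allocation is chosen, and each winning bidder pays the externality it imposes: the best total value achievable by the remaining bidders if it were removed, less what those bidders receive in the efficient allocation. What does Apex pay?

Apex pays $44.

Efficient allocation: Ember→Slot 7 ($142), Apex→Slot 3 ($146), Kestrel→Slot 5 ($104), Umbra→Slot 6 ($85); total welfare W = $477.
Apex receives Slot 3 at value $146, so the others get W − 146 = $331.
Without Apex: best allocation of the remaining 3 bidders over all 4 slots is Ember→Slot 3 ($146), Kestrel→Slot 7 ($144), Umbra→Slot 6 ($85), total $375.
VCG payment = (others' best without Apex) − (others' welfare with Apex) = 375 − 331 = $44.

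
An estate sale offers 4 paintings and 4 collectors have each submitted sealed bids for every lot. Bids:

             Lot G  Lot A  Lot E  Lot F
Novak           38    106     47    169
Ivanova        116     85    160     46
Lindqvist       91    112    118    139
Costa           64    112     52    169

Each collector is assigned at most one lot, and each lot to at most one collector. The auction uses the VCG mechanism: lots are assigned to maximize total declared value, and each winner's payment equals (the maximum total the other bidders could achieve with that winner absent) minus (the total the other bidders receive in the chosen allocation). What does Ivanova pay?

Efficient allocation: Novak→Lot F ($169), Ivanova→Lot E ($160), Lindqvist→Lot G ($91), Costa→Lot A ($112); total welfare W = $532.
Ivanova receives Lot E at value $160, so the others get W − 160 = $372.
Without Ivanova: best allocation of the remaining 3 bidders over all 4 lots is Novak→Lot F ($169), Lindqvist→Lot E ($118), Costa→Lot A ($112), total $399.
VCG payment = (others' best without Ivanova) − (others' welfare with Ivanova) = 399 − 372 = $27.

Ivanova pays $27.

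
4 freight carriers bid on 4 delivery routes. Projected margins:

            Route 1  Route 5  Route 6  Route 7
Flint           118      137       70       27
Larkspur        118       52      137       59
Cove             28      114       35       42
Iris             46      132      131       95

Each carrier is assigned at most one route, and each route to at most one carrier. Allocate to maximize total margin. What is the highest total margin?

Maximum total: $464k

Optimal: Flint→Route 1 ($118k), Larkspur→Route 6 ($137k), Cove→Route 5 ($114k), Iris→Route 7 ($95k) — total 118+137+114+95 = $464k.
Column-greedy (each route in turn goes to its best remaining carrier) gives $429k, worse by 35.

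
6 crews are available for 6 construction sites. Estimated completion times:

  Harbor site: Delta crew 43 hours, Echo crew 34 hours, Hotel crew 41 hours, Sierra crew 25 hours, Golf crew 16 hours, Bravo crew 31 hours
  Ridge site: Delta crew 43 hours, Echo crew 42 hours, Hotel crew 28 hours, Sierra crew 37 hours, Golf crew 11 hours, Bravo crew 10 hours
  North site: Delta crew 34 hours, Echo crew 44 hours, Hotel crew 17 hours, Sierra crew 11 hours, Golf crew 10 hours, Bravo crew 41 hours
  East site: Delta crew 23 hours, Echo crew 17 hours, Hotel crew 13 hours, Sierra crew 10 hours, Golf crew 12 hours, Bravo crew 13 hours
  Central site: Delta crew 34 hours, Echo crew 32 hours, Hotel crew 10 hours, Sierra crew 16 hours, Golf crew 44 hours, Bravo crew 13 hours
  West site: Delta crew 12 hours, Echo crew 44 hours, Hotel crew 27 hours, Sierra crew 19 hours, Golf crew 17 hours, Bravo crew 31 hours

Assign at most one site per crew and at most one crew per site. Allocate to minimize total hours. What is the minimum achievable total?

This is a one-to-one assignment (minimum-cost bipartite matching).
Optimal: Delta crew→West site (12 hours), Echo crew→East site (17 hours), Hotel crew→Central site (10 hours), Sierra crew→North site (11 hours), Golf crew→Harbor site (16 hours), Bravo crew→Ridge site (10 hours) — total 12+17+10+11+16+10 = 76 hours.
Column-greedy (each site in turn goes to its cheapest remaining crew) gives 94 hours, worse by 18.

Min total: 76 hours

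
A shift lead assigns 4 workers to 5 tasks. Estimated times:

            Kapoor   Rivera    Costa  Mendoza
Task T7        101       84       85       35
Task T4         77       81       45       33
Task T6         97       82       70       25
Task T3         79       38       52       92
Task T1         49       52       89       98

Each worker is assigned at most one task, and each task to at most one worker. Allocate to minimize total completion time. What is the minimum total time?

Optimal: Kapoor→Task T1 (49 min), Rivera→Task T3 (38 min), Costa→Task T4 (45 min), Mendoza→Task T6 (25 min) — total 49+38+45+25 = 157 min.
Column-greedy (each task in turn goes to its cheapest remaining worker) gives 241 min, worse by 84.
Swapping Kapoor↔Mendoza (Kapoor→Task T6 97 min, Mendoza→Task T1 98 min) adds 121.

Min total: 157 min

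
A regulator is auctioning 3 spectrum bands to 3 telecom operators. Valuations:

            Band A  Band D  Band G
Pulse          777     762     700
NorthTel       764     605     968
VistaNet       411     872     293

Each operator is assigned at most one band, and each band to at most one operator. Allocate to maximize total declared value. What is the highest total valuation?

Optimal: Pulse→Band A ($777M), NorthTel→Band G ($968M), VistaNet→Band D ($872M) — total 777+968+872 = $2617M.
Next-best assignment: Pulse→Band G, NorthTel→Band A, VistaNet→Band D = $2336M.
Swapping Pulse↔VistaNet (Pulse→Band D $762M, VistaNet→Band A $411M) loses 476.

Maximum total: $2617M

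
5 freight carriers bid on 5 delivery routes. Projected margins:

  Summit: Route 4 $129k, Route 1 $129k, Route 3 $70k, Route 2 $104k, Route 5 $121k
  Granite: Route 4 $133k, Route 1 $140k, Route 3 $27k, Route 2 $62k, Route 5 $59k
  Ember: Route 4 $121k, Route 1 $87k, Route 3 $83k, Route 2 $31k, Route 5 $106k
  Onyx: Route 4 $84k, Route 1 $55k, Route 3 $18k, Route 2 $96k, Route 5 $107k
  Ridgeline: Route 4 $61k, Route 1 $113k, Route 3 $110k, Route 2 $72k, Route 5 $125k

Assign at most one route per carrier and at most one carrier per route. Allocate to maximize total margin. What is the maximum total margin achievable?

Maximum total: $588k

Optimal: Summit→Route 5 ($121k), Granite→Route 1 ($140k), Ember→Route 4 ($121k), Onyx→Route 2 ($96k), Ridgeline→Route 3 ($110k) — total 121+140+121+96+110 = $588k.
Row-greedy (each carrier in turn takes its best remaining route) gives $581k, worse by 7.
Next-best assignment: Summit→Route 2, Granite→Route 1, Ember→Route 4, Onyx→Route 5, Ridgeline→Route 3 = $582k.
Swapping Onyx↔Ridgeline (Onyx→Route 3 $18k, Ridgeline→Route 2 $72k) loses 116.
Every other assignment is strictly worse.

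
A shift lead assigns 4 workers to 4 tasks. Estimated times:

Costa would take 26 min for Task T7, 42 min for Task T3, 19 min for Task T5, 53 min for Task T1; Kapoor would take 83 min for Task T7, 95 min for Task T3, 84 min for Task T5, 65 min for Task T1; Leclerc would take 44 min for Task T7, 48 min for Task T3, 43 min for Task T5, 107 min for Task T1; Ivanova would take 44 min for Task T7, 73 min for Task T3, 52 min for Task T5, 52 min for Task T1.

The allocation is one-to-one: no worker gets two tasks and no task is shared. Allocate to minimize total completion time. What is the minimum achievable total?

Optimal: Costa→Task T5 (19 min), Kapoor→Task T1 (65 min), Leclerc→Task T3 (48 min), Ivanova→Task T7 (44 min) — total 19+65+48+44 = 176 min.
Swapping Kapoor↔Ivanova (Kapoor→Task T7 83 min, Ivanova→Task T1 52 min) adds 26.

Min total: 176 min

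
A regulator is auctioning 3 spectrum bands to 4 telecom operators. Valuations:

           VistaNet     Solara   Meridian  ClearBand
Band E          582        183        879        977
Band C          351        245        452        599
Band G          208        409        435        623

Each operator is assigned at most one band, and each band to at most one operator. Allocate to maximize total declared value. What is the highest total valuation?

Treat this as an assignment problem: match each operator to one band.
Optimal: Meridian→Band E ($879M), ClearBand→Band C ($599M), Solara→Band G ($409M) — total 879+599+409 = $1887M.
Next-best assignment: Meridian→Band E, VistaNet→Band C, ClearBand→Band G = $1853M.
No other one-to-one assignment exceeds $1887M.

Max total: $1887M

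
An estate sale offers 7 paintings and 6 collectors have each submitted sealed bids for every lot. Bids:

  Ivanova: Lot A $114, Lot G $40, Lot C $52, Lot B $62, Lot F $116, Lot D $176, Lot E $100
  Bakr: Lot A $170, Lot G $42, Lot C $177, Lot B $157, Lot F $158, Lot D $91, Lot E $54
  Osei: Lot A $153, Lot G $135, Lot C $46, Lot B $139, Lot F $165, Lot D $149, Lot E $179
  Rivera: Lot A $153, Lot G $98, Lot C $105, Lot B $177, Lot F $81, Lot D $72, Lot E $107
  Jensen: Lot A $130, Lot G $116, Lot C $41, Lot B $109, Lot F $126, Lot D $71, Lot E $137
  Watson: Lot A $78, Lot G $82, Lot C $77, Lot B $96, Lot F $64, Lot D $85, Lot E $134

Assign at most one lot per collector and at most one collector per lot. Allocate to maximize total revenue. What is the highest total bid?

Max total: $959

Treat this as an assignment problem: match each collector to one lot.
Optimal: Ivanova→Lot D ($176), Bakr→Lot C ($177), Osei→Lot F ($165), Rivera→Lot B ($177), Jensen→Lot A ($130), Watson→Lot E ($134) — total 176+177+165+177+130+134 = $959.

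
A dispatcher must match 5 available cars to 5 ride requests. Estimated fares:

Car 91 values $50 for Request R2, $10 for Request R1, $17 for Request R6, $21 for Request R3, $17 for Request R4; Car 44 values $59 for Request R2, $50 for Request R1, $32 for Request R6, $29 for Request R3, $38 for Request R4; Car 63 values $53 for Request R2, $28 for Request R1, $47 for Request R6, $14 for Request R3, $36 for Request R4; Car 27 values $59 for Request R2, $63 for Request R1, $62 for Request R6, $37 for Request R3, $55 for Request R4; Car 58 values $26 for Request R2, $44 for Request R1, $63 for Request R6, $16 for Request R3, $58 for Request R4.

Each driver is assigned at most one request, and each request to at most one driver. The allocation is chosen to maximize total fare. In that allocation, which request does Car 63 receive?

Car 63 receives Request R6.

This is the linear assignment problem.
Optimal: Car 91→Request R3 ($21), Car 44→Request R2 ($59), Car 63→Request R6 ($47), Car 27→Request R1 ($63), Car 58→Request R4 ($58) — total 21+59+47+63+58 = $248.
Column-greedy (each request in turn goes to its best remaining driver) gives $242, worse by 6.
Next-best assignment: Car 91→Request R2, Car 44→Request R3, Car 63→Request R6, Car 27→Request R1, Car 58→Request R4 = $247.
Car 63's own top request is Request R2 ($53), but forcing Car 63→Request R2 and reassigning the rest optimally gives only $244 — worse by 4.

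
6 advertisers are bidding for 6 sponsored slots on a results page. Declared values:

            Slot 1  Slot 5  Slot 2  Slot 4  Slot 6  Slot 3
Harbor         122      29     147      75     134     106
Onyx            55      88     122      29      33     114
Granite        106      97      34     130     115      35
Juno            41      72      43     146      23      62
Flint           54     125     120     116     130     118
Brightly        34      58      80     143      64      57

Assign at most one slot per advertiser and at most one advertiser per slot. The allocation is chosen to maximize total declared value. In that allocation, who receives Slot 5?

Juno receives Slot 5.

Optimal: Harbor→Slot 2 ($147), Onyx→Slot 3 ($114), Granite→Slot 1 ($106), Juno→Slot 5 ($72), Flint→Slot 6 ($130), Brightly→Slot 4 ($143) — total 147+114+106+72+130+143 = $712.
Max-entry greedy (repeatedly take the single best remaining cell) gives $701, worse by 11.
Next-best assignment: Harbor→Slot 6, Onyx→Slot 3, Granite→Slot 1, Juno→Slot 4, Flint→Slot 5, Brightly→Slot 2 = $705.
Swapping Harbor↔Onyx (Harbor→Slot 3 $106, Onyx→Slot 2 $122) loses 33.
Checked against all permutations: $712 is optimal.
Juno's own top slot is Slot 4 ($146), but forcing Juno→Slot 4 and reassigning the rest optimally gives only $705 — worse by 7.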